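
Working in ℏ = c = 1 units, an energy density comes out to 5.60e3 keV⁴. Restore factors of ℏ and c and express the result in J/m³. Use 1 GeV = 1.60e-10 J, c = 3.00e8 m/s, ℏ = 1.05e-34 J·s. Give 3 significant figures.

1.17e17 J/m³

[E]/[L]³ = [E]⁴/(ℏc)³; restore (ℏc)⁻³.
1 GeV⁴ → 1/(ℏc)³ × (1 GeV in J)⁴ = 2.10e37 J/m³.
Convert the energy scale: 5.60e3 keV⁴ = 5.60e-21 GeV⁴.
Result: 5.60e-21 × 2.10e37 = 1.17e17 J/m³.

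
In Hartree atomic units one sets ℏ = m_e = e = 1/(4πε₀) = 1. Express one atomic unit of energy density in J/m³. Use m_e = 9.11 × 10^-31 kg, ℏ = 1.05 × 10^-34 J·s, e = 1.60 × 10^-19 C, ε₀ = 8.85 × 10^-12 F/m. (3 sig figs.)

3.01 × 10^13 J/m³

u_au = E_h/a₀³ = m_e⁴e¹⁰/((4πε₀)⁵ℏ⁸)
E_h = 4.38 × 10^-18 J
a₀ = 5.26 × 10^-11 m
E_h/a₀³ = 3.01 × 10^13 J/m³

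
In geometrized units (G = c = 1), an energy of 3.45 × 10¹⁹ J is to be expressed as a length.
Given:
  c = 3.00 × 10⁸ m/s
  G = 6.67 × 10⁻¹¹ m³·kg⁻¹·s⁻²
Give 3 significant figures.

2.84 × 10⁻²⁵ m

Energy → length via G/c⁴.
3.45 × 10¹⁹ J × (G/c⁴) = 2.84 × 10⁻²⁵ m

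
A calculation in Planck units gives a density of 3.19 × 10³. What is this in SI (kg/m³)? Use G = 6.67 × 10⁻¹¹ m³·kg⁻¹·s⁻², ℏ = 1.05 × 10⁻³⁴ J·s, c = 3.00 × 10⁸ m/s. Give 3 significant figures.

1.66 × 10¹⁰⁰ kg/m³

One Planck density: ρ_P = c⁵/(ℏG²) = 5.20 × 10⁹⁶ kg/m³.
3.19 × 10³ × 5.20 × 10⁹⁶ kg/m³ = 1.66 × 10¹⁰⁰ kg/m³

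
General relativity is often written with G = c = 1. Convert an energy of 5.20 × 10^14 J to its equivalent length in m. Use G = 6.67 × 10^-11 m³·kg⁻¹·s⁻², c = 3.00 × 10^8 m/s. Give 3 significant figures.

4.28 × 10^-30 m

Energy → length via G/c⁴.
5.20 × 10^14 J × (G/c⁴) = 4.28 × 10^-30 m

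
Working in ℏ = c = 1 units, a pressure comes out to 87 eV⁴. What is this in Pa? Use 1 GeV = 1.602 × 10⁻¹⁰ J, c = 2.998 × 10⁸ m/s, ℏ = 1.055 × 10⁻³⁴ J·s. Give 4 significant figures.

1.811 × 10³ Pa

Pressure is [E]/[L]³ = [E]⁴/(ℏc)³.
1 GeV⁴ → 1/(ℏc)³ × (1 GeV in J)⁴ = 2.082 × 10³⁷ Pa.
Convert the energy scale: 87 eV⁴ = 8.70 × 10⁻³⁵ GeV⁴.
Result: 8.70 × 10⁻³⁵ × 2.082 × 10³⁷ = 1.811 × 10³ Pa.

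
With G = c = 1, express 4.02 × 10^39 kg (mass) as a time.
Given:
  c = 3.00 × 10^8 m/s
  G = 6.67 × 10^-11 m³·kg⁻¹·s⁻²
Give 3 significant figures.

9.93 × 10^3 s

Mass → time via G/c³.
4.02 × 10^39 kg × (G/c³) = 9.93 × 10^3 s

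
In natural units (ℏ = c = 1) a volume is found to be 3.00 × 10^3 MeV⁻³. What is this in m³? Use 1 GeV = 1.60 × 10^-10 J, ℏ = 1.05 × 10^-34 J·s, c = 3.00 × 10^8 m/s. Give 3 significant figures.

2.29 × 10^-35 m³

Volume is [L]³ = [E]⁻³·(ℏc)³.
1 GeV⁻³ → (ℏc)³ × (1 GeV in J)⁻³ = 7.63 × 10^-48 m³.
Convert the energy scale: 3.00 × 10^3 MeV⁻³ = 3.00 × 10^12 GeV⁻³.
Result: 3.00 × 10^12 × 7.63 × 10^-48 = 2.29 × 10^-35 m³.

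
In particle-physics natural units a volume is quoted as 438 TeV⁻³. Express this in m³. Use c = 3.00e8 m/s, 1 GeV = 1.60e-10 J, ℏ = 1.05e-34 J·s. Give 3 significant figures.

Volume is [L]³ = [E]⁻³·(ℏc)³.
1 GeV⁻³ → (ℏc)³ × (1 GeV in J)⁻³ = 7.63e-48 m³.
Convert the energy scale: 438 TeV⁻³ = 4.38e-7 GeV⁻³.
Result: 4.38e-7 × 7.63e-48 = 3.34e-54 m³.

3.34e-54 m³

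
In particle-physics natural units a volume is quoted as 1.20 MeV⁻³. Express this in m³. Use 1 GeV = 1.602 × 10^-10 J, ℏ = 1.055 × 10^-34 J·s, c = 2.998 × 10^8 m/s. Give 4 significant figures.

Volume is [L]³ = [E]⁻³·(ℏc)³.
1 GeV⁻³ → (ℏc)³ × (1 GeV in J)⁻³ = 7.696 × 10^-48 m³.
Convert the energy scale: 1.20 MeV⁻³ = 1.20 × 10^9 GeV⁻³.
Result: 1.20 × 10^9 × 7.696 × 10^-48 = 9.235 × 10^-39 m³.

9.235 × 10^-39 m³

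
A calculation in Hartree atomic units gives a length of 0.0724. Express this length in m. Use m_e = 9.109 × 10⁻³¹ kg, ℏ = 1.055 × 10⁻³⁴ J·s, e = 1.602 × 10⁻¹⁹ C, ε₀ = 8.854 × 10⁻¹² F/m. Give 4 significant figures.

3.835 × 10⁻¹² m

One Bohr radius: a₀ = 4πε₀ℏ²/(m_e e²) = 5.297 × 10⁻¹¹ m.
0.0724 × 5.297 × 10⁻¹¹ m = 3.835 × 10⁻¹² m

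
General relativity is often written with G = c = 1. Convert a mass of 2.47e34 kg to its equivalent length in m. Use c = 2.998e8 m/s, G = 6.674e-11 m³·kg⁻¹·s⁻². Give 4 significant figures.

In G = c = 1 units mass has dimensions of length; the conversion factor is G/c².
2.47e34 kg × (G/c²) = 1.834e7 m

1.834e7 m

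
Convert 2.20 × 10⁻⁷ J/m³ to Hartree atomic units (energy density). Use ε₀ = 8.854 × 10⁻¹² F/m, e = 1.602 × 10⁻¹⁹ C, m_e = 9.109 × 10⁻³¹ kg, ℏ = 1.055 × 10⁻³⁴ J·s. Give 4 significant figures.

7.511 × 10⁻²¹

atomic unit of energy density: u_au = E_h/a₀³ = m_e⁴e¹⁰/((4πε₀)⁵ℏ⁸) = 2.929 × 10¹³ J/m³.
2.20 × 10⁻⁷ / 2.929 × 10¹³ = 7.511 × 10⁻²¹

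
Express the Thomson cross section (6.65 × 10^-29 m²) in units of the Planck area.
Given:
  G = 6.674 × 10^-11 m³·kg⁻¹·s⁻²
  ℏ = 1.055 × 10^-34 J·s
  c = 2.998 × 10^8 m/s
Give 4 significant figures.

Planck area: A_P = ℏG/c³ = 2.613 × 10^-70 m².
6.65 × 10^-29 / 2.613 × 10^-70 = 2.545 × 10^41

2.545 × 10^41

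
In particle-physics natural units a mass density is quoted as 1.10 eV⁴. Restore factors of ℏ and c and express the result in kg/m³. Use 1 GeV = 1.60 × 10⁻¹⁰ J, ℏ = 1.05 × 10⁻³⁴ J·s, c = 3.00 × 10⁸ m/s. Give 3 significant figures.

Mass density is [E]/(c²[L]³) = [E]⁴/(ℏ³c⁵).
1 GeV⁴ → 1/(ℏ³c⁵) × (1 GeV in J)⁴ = 2.33 × 10²⁰ kg/m³.
Convert the energy scale: 1.10 eV⁴ = 1.10 × 10⁻³⁶ GeV⁴.
Result: 1.10 × 10⁻³⁶ × 2.33 × 10²⁰ = 2.56 × 10⁻¹⁶ kg/m³.

2.56 × 10⁻¹⁶ kg/m³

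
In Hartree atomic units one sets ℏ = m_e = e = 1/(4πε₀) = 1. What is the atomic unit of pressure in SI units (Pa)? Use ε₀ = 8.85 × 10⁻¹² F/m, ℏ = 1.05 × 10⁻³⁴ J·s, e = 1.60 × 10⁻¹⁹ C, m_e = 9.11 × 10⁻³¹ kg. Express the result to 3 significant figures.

3.01 × 10¹³ Pa

P_au = E_h/a₀³ = m_e⁴e¹⁰/((4πε₀)⁵ℏ⁸)
E_h = 4.38 × 10⁻¹⁸ J
a₀ = 5.26 × 10⁻¹¹ m
E_h/a₀³ = 3.01 × 10¹³ Pa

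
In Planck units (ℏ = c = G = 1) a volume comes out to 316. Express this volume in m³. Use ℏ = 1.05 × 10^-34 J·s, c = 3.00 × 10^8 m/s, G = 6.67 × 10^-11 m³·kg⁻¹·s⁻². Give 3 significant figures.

1.32 × 10^-102 m³

One Planck volume: V_P = (ℏG/c³)^(3/2) = 4.18 × 10^-105 m³.
316 × 4.18 × 10^-105 m³ = 1.32 × 10^-102 m³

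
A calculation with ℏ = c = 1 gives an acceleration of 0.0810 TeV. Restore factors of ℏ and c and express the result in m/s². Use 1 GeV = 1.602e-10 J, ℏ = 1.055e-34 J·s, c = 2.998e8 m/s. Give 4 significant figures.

Acceleration is [L]/[T]² = c·[E]/ℏ.
1 GeV → c/ℏ × (1 GeV in J) = 4.552e32 m/s².
Convert the energy scale: 0.0810 TeV = 81 GeV.
Result: 81 × 4.552e32 = 3.687e34 m/s².

3.687e34 m/s²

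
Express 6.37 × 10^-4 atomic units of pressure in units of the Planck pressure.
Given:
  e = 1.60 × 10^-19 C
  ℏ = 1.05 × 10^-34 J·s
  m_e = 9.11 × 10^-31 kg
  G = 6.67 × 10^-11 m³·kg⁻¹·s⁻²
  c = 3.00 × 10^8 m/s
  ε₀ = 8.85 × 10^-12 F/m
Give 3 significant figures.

4.10 × 10^-104

atomic unit of pressure: P_au = E_h/a₀³ = m_e⁴e¹⁰/((4πε₀)⁵ℏ⁸) = 3.01 × 10^13 Pa
Planck pressure: p_P = c⁷/(ℏG²) = 4.68 × 10^113 Pa
6.37 × 10^-4 × 3.01 × 10^13 / 4.68 × 10^113 = 4.10 × 10^-104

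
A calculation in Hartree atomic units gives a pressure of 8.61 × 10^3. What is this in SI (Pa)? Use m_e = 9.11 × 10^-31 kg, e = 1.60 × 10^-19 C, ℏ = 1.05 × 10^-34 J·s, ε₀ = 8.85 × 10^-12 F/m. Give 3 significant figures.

2.59 × 10^17 Pa

One atomic unit of pressure: P_au = E_h/a₀³ = m_e⁴e¹⁰/((4πε₀)⁵ℏ⁸) = 3.01 × 10^13 Pa.
8.61 × 10^3 × 3.01 × 10^13 Pa = 2.59 × 10^17 Pa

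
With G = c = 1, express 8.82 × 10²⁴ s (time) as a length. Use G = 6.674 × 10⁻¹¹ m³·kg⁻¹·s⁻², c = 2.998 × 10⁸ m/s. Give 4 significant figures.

2.644 × 10³³ m

Time → length via c.
8.82 × 10²⁴ s × (c) = 2.644 × 10³³ m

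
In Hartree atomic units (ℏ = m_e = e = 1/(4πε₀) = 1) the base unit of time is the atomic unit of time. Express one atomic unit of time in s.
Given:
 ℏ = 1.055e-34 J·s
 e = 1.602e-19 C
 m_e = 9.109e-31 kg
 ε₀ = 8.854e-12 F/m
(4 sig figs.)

τ_au = (4πε₀)²ℏ³/(m_e e⁴)
E_h = 4.354e-18 J
ℏ/E_h = 2.423e-17 s

2.423e-17 s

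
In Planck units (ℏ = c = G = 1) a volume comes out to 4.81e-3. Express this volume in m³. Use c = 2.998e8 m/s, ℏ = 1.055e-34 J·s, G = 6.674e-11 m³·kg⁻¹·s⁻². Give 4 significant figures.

2.032e-107 m³

One Planck volume: V_P = (ℏG/c³)^(3/2) = 4.224e-105 m³.
4.81e-3 × 4.224e-105 m³ = 2.032e-107 m³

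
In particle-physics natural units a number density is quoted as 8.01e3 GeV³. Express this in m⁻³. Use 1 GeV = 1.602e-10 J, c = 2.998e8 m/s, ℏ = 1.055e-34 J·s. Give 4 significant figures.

Number density is [L]⁻³ = [E]³/(ℏc)³.
1 GeV³ → 1/(ℏc)³ × (1 GeV in J)³ = 1.299e47 m⁻³.
Result: 8.01e3 × 1.299e47 = 1.041e51 m⁻³.

1.041e51 m⁻³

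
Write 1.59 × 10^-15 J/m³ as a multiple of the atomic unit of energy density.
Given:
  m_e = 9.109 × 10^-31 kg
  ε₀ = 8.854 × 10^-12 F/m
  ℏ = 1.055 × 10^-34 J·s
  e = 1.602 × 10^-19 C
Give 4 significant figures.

atomic unit of energy density: u_au = E_h/a₀³ = m_e⁴e¹⁰/((4πε₀)⁵ℏ⁸) = 2.929 × 10^13 J/m³.
1.59 × 10^-15 / 2.929 × 10^13 = 5.428 × 10^-29

5.428 × 10^-29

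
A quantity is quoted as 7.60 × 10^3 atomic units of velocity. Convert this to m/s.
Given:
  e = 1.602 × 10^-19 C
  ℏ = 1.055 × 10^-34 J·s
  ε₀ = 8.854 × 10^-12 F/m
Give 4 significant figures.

One atomic unit of velocity: v_au = e²/(4πε₀ℏ) = 2.186 × 10^6 m/s.
7.60 × 10^3 × 2.186 × 10^6 m/s = 1.662 × 10^10 m/s

1.662 × 10^10 m/s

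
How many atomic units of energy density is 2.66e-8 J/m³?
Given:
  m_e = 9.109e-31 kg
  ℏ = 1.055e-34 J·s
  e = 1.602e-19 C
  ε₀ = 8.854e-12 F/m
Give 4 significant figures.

9.081e-22

atomic unit of energy density: u_au = E_h/a₀³ = m_e⁴e¹⁰/((4πε₀)⁵ℏ⁸) = 2.929e13 J/m³.
2.66e-8 / 2.929e13 = 9.081e-22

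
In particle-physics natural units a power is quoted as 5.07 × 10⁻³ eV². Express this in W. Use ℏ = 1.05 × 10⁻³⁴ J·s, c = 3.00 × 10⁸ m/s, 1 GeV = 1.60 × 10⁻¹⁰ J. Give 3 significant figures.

1.24 × 10⁻⁶ W

Power is [E]/[T] = [E]²/ℏ.
1 GeV² → 1/ℏ × (1 GeV in J)² = 2.44 × 10¹⁴ W.
Convert the energy scale: 5.07 × 10⁻³ eV² = 5.07 × 10⁻²¹ GeV².
Result: 5.07 × 10⁻²¹ × 2.44 × 10¹⁴ = 1.24 × 10⁻⁶ W.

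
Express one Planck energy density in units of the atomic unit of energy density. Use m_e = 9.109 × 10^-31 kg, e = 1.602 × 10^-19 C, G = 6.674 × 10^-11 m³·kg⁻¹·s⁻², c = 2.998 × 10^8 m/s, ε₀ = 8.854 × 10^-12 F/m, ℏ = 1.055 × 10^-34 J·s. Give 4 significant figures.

Planck energy density: u_P = c⁷/(ℏG²) = 4.632 × 10^113 J/m³
atomic unit of energy density: u_au = E_h/a₀³ = m_e⁴e¹⁰/((4πε₀)⁵ℏ⁸) = 2.929 × 10^13 J/m³
ratio = 4.632 × 10^113 / 2.929 × 10^13 = 1.581 × 10^100

1.581 × 10^100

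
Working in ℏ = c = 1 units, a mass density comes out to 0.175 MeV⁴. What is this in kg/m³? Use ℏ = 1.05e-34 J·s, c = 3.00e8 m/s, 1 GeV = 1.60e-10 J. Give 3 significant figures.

Mass density is [E]/(c²[L]³) = [E]⁴/(ℏ³c⁵).
1 GeV⁴ → 1/(ℏ³c⁵) × (1 GeV in J)⁴ = 2.33e20 kg/m³.
Convert the energy scale: 0.175 MeV⁴ = 1.75e-13 GeV⁴.
Result: 1.75e-13 × 2.33e20 = 4.08e7 kg/m³.

4.08e7 kg/m³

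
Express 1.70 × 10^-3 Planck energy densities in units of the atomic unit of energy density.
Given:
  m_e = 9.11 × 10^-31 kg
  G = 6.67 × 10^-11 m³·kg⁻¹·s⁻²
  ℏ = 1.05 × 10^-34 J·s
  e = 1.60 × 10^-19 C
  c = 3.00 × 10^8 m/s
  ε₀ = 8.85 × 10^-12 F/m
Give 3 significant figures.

2.64 × 10^97

Planck energy density: u_P = c⁷/(ℏG²) = 4.68 × 10^113 J/m³
atomic unit of energy density: u_au = E_h/a₀³ = m_e⁴e¹⁰/((4πε₀)⁵ℏ⁸) = 3.01 × 10^13 J/m³
1.70 × 10^-3 × 4.68 × 10^113 / 3.01 × 10^13 = 2.64 × 10^97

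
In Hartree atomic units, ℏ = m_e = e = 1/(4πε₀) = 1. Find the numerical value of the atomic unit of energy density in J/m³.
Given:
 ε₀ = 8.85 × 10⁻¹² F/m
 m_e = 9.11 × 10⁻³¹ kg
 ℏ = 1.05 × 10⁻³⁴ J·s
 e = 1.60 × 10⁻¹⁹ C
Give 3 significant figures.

The unique combination of the constants set to 1 with dimensions of energy density is u_au = E_h/a₀³ = m_e⁴e¹⁰/((4πε₀)⁵ℏ⁸).
E_h = 4.38 × 10⁻¹⁸ J
a₀ = 5.26 × 10⁻¹¹ m
E_h/a₀³ = 3.01 × 10¹³ J/m³

3.01 × 10¹³ J/m³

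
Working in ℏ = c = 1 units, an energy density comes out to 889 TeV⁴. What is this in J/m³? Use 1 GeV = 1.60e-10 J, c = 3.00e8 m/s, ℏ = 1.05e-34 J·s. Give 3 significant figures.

1.86e52 J/m³

[E]/[L]³ = [E]⁴/(ℏc)³; restore (ℏc)⁻³.
1 GeV⁴ → 1/(ℏc)³ × (1 GeV in J)⁴ = 2.10e37 J/m³.
Convert the energy scale: 889 TeV⁴ = 8.89e14 GeV⁴.
Result: 8.89e14 × 2.10e37 = 1.86e52 J/m³.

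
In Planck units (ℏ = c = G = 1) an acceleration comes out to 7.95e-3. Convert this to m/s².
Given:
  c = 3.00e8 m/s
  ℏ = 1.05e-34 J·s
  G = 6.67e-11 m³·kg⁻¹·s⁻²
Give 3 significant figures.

4.44e49 m/s²

One Planck acceleration: a_P = √(c⁷/(ℏG)) = 5.59e51 m/s².
7.95e-3 × 5.59e51 m/s² = 4.44e49 m/s²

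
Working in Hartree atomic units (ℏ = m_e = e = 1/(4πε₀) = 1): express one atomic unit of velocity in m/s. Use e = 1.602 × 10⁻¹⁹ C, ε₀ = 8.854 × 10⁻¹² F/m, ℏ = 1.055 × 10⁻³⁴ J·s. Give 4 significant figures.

The unique combination of the constants set to 1 with dimensions of velocity is v_au = e²/(4πε₀ℏ).
  = 2.566 × 10⁻³⁸ / 1.174 × 10⁻⁴⁴
  = 2.186 × 10⁶ m/s

2.186 × 10⁶ m/s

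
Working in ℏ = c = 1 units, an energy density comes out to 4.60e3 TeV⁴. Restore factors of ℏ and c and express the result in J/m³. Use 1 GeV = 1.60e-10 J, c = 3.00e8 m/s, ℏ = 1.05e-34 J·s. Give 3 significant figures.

[E]/[L]³ = [E]⁴/(ℏc)³; restore (ℏc)⁻³.
1 GeV⁴ → 1/(ℏc)³ × (1 GeV in J)⁴ = 2.10e37 J/m³.
Convert the energy scale: 4.60e3 TeV⁴ = 4.60e15 GeV⁴.
Result: 4.60e15 × 2.10e37 = 9.65e52 J/m³.

9.65e52 J/m³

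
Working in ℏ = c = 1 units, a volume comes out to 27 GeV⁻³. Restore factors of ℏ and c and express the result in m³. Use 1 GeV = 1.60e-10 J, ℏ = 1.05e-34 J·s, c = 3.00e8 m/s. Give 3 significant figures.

2.06e-46 m³

Volume is [L]³ = [E]⁻³·(ℏc)³.
1 GeV⁻³ → (ℏc)³ × (1 GeV in J)⁻³ = 7.63e-48 m³.
Result: 27 × 7.63e-48 = 2.06e-46 m³.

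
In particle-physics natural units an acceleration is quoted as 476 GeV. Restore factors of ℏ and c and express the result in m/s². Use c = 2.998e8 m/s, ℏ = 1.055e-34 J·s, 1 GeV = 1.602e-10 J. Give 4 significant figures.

Acceleration is [L]/[T]² = c·[E]/ℏ.
1 GeV → c/ℏ × (1 GeV in J) = 4.552e32 m/s².
Result: 476 × 4.552e32 = 2.167e35 m/s².

2.167e35 m/s²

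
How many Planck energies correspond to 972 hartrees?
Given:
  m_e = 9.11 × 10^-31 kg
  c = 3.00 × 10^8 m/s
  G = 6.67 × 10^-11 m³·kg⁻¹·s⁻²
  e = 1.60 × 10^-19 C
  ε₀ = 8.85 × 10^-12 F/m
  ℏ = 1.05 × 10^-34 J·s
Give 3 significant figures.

2.18 × 10^-24

hartree: E_h = m_e e⁴/(4πε₀ℏ)² = 4.38 × 10^-18 J
Planck energy: E_P = √(ℏc⁵/G) = 1.96 × 10^9 J
972 × 4.38 × 10^-18 / 1.96 × 10^9 = 2.18 × 10^-24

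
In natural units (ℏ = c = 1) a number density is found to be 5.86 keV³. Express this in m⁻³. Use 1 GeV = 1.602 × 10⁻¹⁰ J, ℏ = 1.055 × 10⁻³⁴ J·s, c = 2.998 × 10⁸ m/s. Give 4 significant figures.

Number density is [L]⁻³ = [E]³/(ℏc)³.
1 GeV³ → 1/(ℏc)³ × (1 GeV in J)³ = 1.299 × 10⁴⁷ m⁻³.
Convert the energy scale: 5.86 keV³ = 5.86 × 10⁻¹⁸ GeV³.
Result: 5.86 × 10⁻¹⁸ × 1.299 × 10⁴⁷ = 7.614 × 10²⁹ m⁻³.

7.614 × 10²⁹ m⁻³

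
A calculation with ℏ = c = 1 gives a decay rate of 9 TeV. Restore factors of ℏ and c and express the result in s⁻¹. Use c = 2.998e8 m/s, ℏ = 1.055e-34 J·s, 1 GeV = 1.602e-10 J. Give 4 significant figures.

1.367e28 s⁻¹

A rate is [E]/ℏ; divide by ℏ.
1 GeV → 1/ℏ × (1 GeV in J) = 1.518e24 s⁻¹.
Convert the energy scale: 9 TeV = 9.00e3 GeV.
Result: 9.00e3 × 1.518e24 = 1.367e28 s⁻¹.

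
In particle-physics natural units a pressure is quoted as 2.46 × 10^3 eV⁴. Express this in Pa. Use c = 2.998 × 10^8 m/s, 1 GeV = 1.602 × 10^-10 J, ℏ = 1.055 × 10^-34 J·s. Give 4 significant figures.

5.121 × 10^4 Pa

Pressure is [E]/[L]³ = [E]⁴/(ℏc)³.
1 GeV⁴ → 1/(ℏc)³ × (1 GeV in J)⁴ = 2.082 × 10^37 Pa.
Convert the energy scale: 2.46 × 10^3 eV⁴ = 2.46 × 10^-33 GeV⁴.
Result: 2.46 × 10^-33 × 2.082 × 10^37 = 5.121 × 10^4 Pa.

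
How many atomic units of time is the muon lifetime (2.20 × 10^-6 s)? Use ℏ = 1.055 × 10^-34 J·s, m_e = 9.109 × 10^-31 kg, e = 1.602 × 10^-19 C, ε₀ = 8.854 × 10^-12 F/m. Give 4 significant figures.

9.080 × 10^10

atomic unit of time: τ_au = (4πε₀)²ℏ³/(m_e e⁴) = 2.423 × 10^-17 s.
2.20 × 10^-6 / 2.423 × 10^-17 = 9.080 × 10^10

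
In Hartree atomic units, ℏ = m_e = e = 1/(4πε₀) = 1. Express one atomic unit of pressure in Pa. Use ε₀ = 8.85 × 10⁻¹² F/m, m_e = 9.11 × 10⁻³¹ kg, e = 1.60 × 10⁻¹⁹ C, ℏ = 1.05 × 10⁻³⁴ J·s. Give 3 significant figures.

3.01 × 10¹³ Pa

Dimensional analysis gives P_au = E_h/a₀³ = m_e⁴e¹⁰/((4πε₀)⁵ℏ⁸).
E_h = 4.38 × 10⁻¹⁸ J
a₀ = 5.26 × 10⁻¹¹ m
E_h/a₀³ = 3.01 × 10¹³ Pa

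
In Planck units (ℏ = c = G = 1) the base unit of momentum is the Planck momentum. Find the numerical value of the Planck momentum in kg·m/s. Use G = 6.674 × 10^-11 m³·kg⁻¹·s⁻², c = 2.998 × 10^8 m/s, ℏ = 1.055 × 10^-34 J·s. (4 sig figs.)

6.527 kg·m/s

p_P = √(ℏc³/G)
  = √(42.60)
  = 6.527 kg·m/s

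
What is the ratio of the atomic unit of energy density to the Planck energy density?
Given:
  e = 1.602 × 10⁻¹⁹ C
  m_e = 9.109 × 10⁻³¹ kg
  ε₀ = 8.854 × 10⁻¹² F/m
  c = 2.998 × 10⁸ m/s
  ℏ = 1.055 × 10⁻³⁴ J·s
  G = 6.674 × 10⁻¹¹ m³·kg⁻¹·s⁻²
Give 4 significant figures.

6.323 × 10⁻¹⁰¹

atomic unit of energy density: u_au = E_h/a₀³ = m_e⁴e¹⁰/((4πε₀)⁵ℏ⁸) = 2.929 × 10¹³ J/m³
Planck energy density: u_P = c⁷/(ℏG²) = 4.632 × 10¹¹³ J/m³
ratio = 2.929 × 10¹³ / 4.632 × 10¹¹³ = 6.323 × 10⁻¹⁰¹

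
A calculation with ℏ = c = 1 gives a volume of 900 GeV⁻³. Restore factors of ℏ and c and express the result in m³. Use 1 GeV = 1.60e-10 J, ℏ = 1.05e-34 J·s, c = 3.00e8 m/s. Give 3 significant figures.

Volume is [L]³ = [E]⁻³·(ℏc)³.
1 GeV⁻³ → (ℏc)³ × (1 GeV in J)⁻³ = 7.63e-48 m³.
Result: 900 × 7.63e-48 = 6.87e-45 m³.

6.87e-45 m³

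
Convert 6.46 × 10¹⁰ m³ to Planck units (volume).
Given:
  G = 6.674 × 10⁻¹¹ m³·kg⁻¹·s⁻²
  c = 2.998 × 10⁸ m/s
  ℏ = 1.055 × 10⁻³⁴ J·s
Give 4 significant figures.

1.529 × 10¹¹⁵

Planck volume: V_P = (ℏG/c³)^(3/2) = 4.224 × 10⁻¹⁰⁵ m³.
6.46 × 10¹⁰ / 4.224 × 10⁻¹⁰⁵ = 1.529 × 10¹¹⁵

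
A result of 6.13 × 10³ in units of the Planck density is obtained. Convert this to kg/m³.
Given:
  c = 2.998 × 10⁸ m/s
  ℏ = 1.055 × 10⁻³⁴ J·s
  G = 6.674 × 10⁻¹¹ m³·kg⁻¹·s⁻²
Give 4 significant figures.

3.159 × 10¹⁰⁰ kg/m³

One Planck density: ρ_P = c⁵/(ℏG²) = 5.154 × 10⁹⁶ kg/m³.
6.13 × 10³ × 5.154 × 10⁹⁶ kg/m³ = 3.159 × 10¹⁰⁰ kg/m³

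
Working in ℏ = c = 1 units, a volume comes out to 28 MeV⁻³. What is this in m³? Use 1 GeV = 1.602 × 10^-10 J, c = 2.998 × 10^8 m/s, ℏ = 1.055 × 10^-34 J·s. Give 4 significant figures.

2.155 × 10^-37 m³

Volume is [L]³ = [E]⁻³·(ℏc)³.
1 GeV⁻³ → (ℏc)³ × (1 GeV in J)⁻³ = 7.696 × 10^-48 m³.
Convert the energy scale: 28 MeV⁻³ = 2.80 × 10^10 GeV⁻³.
Result: 2.80 × 10^10 × 7.696 × 10^-48 = 2.155 × 10^-37 m³.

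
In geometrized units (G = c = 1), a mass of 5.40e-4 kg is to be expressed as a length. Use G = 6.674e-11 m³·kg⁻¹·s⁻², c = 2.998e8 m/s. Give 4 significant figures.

In G = c = 1 units mass has dimensions of length; the conversion factor is G/c².
5.40e-4 kg × (G/c²) = 4.010e-31 m

4.010e-31 m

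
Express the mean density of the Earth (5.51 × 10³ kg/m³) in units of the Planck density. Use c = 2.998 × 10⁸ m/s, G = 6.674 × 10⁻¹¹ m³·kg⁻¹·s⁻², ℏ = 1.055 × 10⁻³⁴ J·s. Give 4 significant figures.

1.069 × 10⁻⁹³

Planck density: ρ_P = c⁵/(ℏG²) = 5.154 × 10⁹⁶ kg/m³.
5.51 × 10³ / 5.154 × 10⁹⁶ = 1.069 × 10⁻⁹³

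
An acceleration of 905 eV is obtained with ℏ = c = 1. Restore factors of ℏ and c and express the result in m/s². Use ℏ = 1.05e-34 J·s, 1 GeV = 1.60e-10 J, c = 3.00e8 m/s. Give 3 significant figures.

4.14e26 m/s²

Acceleration is [L]/[T]² = c·[E]/ℏ.
1 GeV → c/ℏ × (1 GeV in J) = 4.57e32 m/s².
Convert the energy scale: 905 eV = 9.05e-7 GeV.
Result: 9.05e-7 × 4.57e32 = 4.14e26 m/s².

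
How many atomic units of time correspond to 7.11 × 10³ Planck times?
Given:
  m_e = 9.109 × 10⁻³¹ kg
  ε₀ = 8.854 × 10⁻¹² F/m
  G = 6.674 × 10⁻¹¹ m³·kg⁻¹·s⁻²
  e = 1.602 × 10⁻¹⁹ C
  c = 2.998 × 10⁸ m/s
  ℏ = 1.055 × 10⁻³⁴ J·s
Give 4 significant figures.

1.582 × 10⁻²³

Planck time: t_P = √(ℏG/c⁵) = 5.392 × 10⁻⁴⁴ s
atomic unit of time: τ_au = (4πε₀)²ℏ³/(m_e e⁴) = 2.423 × 10⁻¹⁷ s
7.11 × 10³ × 5.392 × 10⁻⁴⁴ / 2.423 × 10⁻¹⁷ = 1.582 × 10⁻²³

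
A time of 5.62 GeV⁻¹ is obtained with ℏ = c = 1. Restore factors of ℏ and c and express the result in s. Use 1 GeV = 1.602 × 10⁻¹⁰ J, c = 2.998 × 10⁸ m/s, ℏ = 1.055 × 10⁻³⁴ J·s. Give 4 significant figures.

3.701 × 10⁻²⁴ s

A time is [E]⁻¹ in ℏ=c=1; restore one factor of ℏ.
1 GeV⁻¹ → ℏ × (1 GeV in J)⁻¹ = 6.586 × 10⁻²⁵ s.
Result: 5.62 × 6.586 × 10⁻²⁵ = 3.701 × 10⁻²⁴ s.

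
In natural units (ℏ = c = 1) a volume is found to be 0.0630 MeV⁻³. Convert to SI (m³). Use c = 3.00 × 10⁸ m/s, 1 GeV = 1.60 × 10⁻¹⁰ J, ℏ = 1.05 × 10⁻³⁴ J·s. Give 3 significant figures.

4.81 × 10⁻⁴⁰ m³

Volume is [L]³ = [E]⁻³·(ℏc)³.
1 GeV⁻³ → (ℏc)³ × (1 GeV in J)⁻³ = 7.63 × 10⁻⁴⁸ m³.
Convert the energy scale: 0.0630 MeV⁻³ = 6.30 × 10⁷ GeV⁻³.
Result: 6.30 × 10⁷ × 7.63 × 10⁻⁴⁸ = 4.81 × 10⁻⁴⁰ m³.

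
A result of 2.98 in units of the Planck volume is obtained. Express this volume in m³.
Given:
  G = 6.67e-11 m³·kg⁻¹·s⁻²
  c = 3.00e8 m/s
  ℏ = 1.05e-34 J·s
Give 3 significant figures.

One Planck volume: V_P = (ℏG/c³)^(3/2) = 4.18e-105 m³.
2.98 × 4.18e-105 m³ = 1.24e-104 m³

1.24e-104 m³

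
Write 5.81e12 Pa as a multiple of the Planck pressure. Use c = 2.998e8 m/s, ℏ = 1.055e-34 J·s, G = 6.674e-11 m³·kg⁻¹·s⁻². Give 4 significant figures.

Planck pressure: p_P = c⁷/(ℏG²) = 4.632e113 Pa.
5.81e12 / 4.632e113 = 1.254e-101

1.254e-101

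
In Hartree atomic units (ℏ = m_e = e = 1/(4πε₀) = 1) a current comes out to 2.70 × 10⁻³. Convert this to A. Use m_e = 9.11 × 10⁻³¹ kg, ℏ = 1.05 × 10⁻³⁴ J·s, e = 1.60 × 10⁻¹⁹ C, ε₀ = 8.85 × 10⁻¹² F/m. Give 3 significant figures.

One atomic unit of electric current: I_au = e E_h/ℏ = m_e e⁵/((4πε₀)²ℏ³) = 6.67 × 10⁻³ A.
2.70 × 10⁻³ × 6.67 × 10⁻³ A = 1.80 × 10⁻⁵ A

1.80 × 10⁻⁵ A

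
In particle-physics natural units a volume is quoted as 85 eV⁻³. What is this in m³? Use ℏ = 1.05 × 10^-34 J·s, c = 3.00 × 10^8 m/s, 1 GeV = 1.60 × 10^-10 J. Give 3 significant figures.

6.49 × 10^-19 m³

Volume is [L]³ = [E]⁻³·(ℏc)³.
1 GeV⁻³ → (ℏc)³ × (1 GeV in J)⁻³ = 7.63 × 10^-48 m³.
Convert the energy scale: 85 eV⁻³ = 8.50 × 10^28 GeV⁻³.
Result: 8.50 × 10^28 × 7.63 × 10^-48 = 6.49 × 10^-19 m³.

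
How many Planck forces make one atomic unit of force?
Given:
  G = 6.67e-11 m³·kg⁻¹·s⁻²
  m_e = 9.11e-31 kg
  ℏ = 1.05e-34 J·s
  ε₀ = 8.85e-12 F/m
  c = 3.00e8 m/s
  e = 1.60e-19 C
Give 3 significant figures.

6.86e-52

atomic unit of force: F_au = E_h/a₀ = m_e²e⁶/((4πε₀)³ℏ⁴) = 8.33e-8 N
Planck force: F_P = c⁴/G = 1.21e44 N
ratio = 8.33e-8 / 1.21e44 = 6.86e-52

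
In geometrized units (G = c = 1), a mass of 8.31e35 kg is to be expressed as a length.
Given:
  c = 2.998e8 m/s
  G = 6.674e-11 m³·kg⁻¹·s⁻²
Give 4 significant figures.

6.171e8 m

In G = c = 1 units mass has dimensions of length; the conversion factor is G/c².
8.31e35 kg × (G/c²) = 6.171e8 m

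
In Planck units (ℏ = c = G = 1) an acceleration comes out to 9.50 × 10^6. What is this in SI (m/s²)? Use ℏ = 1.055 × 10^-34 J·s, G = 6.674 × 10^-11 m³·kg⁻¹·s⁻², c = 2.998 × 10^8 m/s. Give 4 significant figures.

One Planck acceleration: a_P = √(c⁷/(ℏG)) = 5.560 × 10^51 m/s².
9.50 × 10^6 × 5.560 × 10^51 m/s² = 5.282 × 10^58 m/s²

5.282 × 10^58 m/s²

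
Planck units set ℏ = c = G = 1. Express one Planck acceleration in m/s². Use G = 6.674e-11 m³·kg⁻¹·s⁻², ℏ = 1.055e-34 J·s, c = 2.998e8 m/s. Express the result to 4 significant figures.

5.560e51 m/s²

From ℏ = c = G = 1 the acceleration scale is a_P = √(c⁷/(ℏG)).
  = √(3.092e103)
  = 5.560e51 m/s²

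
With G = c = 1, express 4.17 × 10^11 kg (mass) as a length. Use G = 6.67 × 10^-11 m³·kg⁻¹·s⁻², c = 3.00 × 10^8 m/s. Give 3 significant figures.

In G = c = 1 units mass has dimensions of length; the conversion factor is G/c².
4.17 × 10^11 kg × (G/c²) = 3.09 × 10^-16 m

3.09 × 10^-16 m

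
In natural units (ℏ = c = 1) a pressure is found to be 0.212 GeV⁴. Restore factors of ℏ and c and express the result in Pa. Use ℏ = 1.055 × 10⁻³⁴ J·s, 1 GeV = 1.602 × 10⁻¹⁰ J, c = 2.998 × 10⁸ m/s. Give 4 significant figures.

Pressure is [E]/[L]³ = [E]⁴/(ℏc)³.
1 GeV⁴ → 1/(ℏc)³ × (1 GeV in J)⁴ = 2.082 × 10³⁷ Pa.
Result: 0.212 × 2.082 × 10³⁷ = 4.413 × 10³⁶ Pa.

4.413 × 10³⁶ Pa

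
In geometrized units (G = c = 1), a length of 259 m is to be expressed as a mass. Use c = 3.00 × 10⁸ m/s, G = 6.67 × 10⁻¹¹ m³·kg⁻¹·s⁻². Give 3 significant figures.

Length → mass via c²/G.
259 m × (c²/G) = 3.49 × 10²⁹ kg

3.49 × 10²⁹ kg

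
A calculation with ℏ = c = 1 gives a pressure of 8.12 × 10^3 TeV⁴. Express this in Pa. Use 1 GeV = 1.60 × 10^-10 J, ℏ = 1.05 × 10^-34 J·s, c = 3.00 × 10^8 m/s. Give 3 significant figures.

1.70 × 10^53 Pa

Pressure is [E]/[L]³ = [E]⁴/(ℏc)³.
1 GeV⁴ → 1/(ℏc)³ × (1 GeV in J)⁴ = 2.10 × 10^37 Pa.
Convert the energy scale: 8.12 × 10^3 TeV⁴ = 8.12 × 10^15 GeV⁴.
Result: 8.12 × 10^15 × 2.10 × 10^37 = 1.70 × 10^53 Pa.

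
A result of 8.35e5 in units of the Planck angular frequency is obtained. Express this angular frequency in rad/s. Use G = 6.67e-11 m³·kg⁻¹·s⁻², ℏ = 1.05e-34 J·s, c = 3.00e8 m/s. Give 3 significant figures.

1.56e49 rad/s

One Planck angular frequency: ω_P = √(c⁵/(ℏG)) = 1.86e43 rad/s.
8.35e5 × 1.86e43 rad/s = 1.56e49 rad/s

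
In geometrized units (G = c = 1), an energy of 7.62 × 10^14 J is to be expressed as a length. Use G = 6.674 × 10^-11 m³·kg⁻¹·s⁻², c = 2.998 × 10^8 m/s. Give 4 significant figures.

Energy → length via G/c⁴.
7.62 × 10^14 J × (G/c⁴) = 6.295 × 10^-30 m

6.295 × 10^-30 m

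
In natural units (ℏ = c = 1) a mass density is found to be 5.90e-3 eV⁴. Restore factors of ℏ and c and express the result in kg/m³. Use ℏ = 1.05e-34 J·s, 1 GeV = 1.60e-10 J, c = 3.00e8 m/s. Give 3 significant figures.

1.37e-18 kg/m³

Mass density is [E]/(c²[L]³) = [E]⁴/(ℏ³c⁵).
1 GeV⁴ → 1/(ℏ³c⁵) × (1 GeV in J)⁴ = 2.33e20 kg/m³.
Convert the energy scale: 5.90e-3 eV⁴ = 5.90e-39 GeV⁴.
Result: 5.90e-39 × 2.33e20 = 1.37e-18 kg/m³.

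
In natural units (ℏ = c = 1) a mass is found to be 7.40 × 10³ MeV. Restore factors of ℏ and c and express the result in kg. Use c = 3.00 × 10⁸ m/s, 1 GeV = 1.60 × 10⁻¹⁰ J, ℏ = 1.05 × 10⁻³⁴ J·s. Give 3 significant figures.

Mass is [E]/c²; divide by c².
1 GeV → 1/c² × (1 GeV in J) = 1.78 × 10⁻²⁷ kg.
Convert the energy scale: 7.40 × 10³ MeV = 7.40 GeV.
Result: 7.40 × 1.78 × 10⁻²⁷ = 1.32 × 10⁻²⁶ kg.

1.32 × 10⁻²⁶ kg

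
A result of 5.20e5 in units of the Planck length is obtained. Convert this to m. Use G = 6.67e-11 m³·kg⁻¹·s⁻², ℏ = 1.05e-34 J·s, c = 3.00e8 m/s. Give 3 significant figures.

One Planck length: ℓ_P = √(ℏG/c³) = 1.61e-35 m.
5.20e5 × 1.61e-35 m = 8.37e-30 m

8.37e-30 m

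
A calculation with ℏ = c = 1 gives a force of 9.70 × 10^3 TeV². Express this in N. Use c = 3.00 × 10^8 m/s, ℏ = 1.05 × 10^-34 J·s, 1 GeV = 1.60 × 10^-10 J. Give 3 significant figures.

7.88 × 10^15 N

Force is [E]/[L] = [E]²/(ℏc); restore (ℏc)⁻¹.
1 GeV² → 1/(ℏc) × (1 GeV in J)² = 8.13 × 10^5 N.
Convert the energy scale: 9.70 × 10^3 TeV² = 9.70 × 10^9 GeV².
Result: 9.70 × 10^9 × 8.13 × 10^5 = 7.88 × 10^15 N.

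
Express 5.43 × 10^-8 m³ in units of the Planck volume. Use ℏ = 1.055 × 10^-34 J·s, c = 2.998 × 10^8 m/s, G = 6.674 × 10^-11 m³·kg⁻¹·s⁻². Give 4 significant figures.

1.286 × 10^97

Planck volume: V_P = (ℏG/c³)^(3/2) = 4.224 × 10^-105 m³.
5.43 × 10^-8 / 4.224 × 10^-105 = 1.286 × 10^97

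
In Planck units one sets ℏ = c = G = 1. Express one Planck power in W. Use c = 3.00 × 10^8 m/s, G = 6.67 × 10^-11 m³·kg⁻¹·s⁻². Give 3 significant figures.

P_P = c⁵/G
  = 2.43 × 10^42 / 6.67 × 10^-11
  = 3.64 × 10^52 W

3.64 × 10^52 W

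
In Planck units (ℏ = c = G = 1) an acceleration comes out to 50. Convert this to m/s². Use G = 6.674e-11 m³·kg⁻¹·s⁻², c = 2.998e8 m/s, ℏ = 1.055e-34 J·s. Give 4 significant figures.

2.780e53 m/s²

One Planck acceleration: a_P = √(c⁷/(ℏG)) = 5.560e51 m/s².
50 × 5.560e51 m/s² = 2.780e53 m/s²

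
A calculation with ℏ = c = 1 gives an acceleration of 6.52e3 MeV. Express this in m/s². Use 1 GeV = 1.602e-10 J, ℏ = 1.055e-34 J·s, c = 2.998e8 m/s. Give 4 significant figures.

Acceleration is [L]/[T]² = c·[E]/ℏ.
1 GeV → c/ℏ × (1 GeV in J) = 4.552e32 m/s².
Convert the energy scale: 6.52e3 MeV = 6.52 GeV.
Result: 6.52 × 4.552e32 = 2.968e33 m/s².

2.968e33 m/s²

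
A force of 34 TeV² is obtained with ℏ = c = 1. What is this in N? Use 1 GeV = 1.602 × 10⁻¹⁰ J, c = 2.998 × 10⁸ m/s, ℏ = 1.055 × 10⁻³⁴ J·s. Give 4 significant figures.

2.759 × 10¹³ N

Force is [E]/[L] = [E]²/(ℏc); restore (ℏc)⁻¹.
1 GeV² → 1/(ℏc) × (1 GeV in J)² = 8.114 × 10⁵ N.
Convert the energy scale: 34 TeV² = 3.40 × 10⁷ GeV².
Result: 3.40 × 10⁷ × 8.114 × 10⁵ = 2.759 × 10¹³ N.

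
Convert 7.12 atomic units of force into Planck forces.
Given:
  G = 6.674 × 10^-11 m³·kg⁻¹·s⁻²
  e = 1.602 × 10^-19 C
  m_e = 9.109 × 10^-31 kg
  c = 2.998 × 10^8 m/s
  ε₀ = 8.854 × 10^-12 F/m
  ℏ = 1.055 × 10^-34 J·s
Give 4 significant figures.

atomic unit of force: F_au = E_h/a₀ = m_e²e⁶/((4πε₀)³ℏ⁴) = 8.220 × 10^-8 N
Planck force: F_P = c⁴/G = 1.210 × 10^44 N
7.12 × 8.220 × 10^-8 / 1.210 × 10^44 = 4.835 × 10^-51

4.835 × 10^-51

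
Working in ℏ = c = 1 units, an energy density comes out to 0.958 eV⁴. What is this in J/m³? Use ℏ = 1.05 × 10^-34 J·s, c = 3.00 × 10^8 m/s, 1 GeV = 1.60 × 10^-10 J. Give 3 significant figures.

[E]/[L]³ = [E]⁴/(ℏc)³; restore (ℏc)⁻³.
1 GeV⁴ → 1/(ℏc)³ × (1 GeV in J)⁴ = 2.10 × 10^37 J/m³.
Convert the energy scale: 0.958 eV⁴ = 9.58 × 10^-37 GeV⁴.
Result: 9.58 × 10^-37 × 2.10 × 10^37 = 20.1 J/m³.

20.1 J/m³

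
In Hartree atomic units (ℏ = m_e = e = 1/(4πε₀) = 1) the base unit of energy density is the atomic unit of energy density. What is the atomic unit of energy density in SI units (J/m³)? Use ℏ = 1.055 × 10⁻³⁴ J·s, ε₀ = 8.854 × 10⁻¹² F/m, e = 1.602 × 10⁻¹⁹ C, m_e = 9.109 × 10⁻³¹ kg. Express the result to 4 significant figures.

2.929 × 10¹³ J/m³

u_au = E_h/a₀³ = m_e⁴e¹⁰/((4πε₀)⁵ℏ⁸)
E_h = 4.354 × 10⁻¹⁸ J
a₀ = 5.297 × 10⁻¹¹ m
E_h/a₀³ = 2.929 × 10¹³ J/m³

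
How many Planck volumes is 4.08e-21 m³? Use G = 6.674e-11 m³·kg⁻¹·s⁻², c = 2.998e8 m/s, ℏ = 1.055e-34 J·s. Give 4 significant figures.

Planck volume: V_P = (ℏG/c³)^(3/2) = 4.224e-105 m³.
4.08e-21 / 4.224e-105 = 9.659e83

9.659e83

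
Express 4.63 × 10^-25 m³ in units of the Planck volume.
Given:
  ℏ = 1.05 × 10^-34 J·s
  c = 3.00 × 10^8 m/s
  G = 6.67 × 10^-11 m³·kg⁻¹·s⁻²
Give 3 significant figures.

1.11 × 10^80

Planck volume: V_P = (ℏG/c³)^(3/2) = 4.18 × 10^-105 m³.
4.63 × 10^-25 / 4.18 × 10^-105 = 1.11 × 10^80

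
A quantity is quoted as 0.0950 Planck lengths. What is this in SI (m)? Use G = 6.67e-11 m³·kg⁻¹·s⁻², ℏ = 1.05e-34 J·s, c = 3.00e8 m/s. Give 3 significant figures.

1.53e-36 m

One Planck length: ℓ_P = √(ℏG/c³) = 1.61e-35 m.
0.0950 × 1.61e-35 m = 1.53e-36 m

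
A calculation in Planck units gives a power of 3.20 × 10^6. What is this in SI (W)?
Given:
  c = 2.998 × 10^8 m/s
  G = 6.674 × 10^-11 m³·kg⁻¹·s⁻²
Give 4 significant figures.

1.161 × 10^59 W

One Planck power: P_P = c⁵/G = 3.629 × 10^52 W.
3.20 × 10^6 × 3.629 × 10^52 W = 1.161 × 10^59 W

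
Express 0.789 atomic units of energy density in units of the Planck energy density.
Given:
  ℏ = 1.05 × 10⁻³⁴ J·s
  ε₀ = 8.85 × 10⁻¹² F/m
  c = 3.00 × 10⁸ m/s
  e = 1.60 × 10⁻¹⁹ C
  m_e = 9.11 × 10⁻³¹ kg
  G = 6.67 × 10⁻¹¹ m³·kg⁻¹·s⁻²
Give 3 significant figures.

5.08 × 10⁻¹⁰¹

atomic unit of energy density: u_au = E_h/a₀³ = m_e⁴e¹⁰/((4πε₀)⁵ℏ⁸) = 3.01 × 10¹³ J/m³
Planck energy density: u_P = c⁷/(ℏG²) = 4.68 × 10¹¹³ J/m³
0.789 × 3.01 × 10¹³ / 4.68 × 10¹¹³ = 5.08 × 10⁻¹⁰¹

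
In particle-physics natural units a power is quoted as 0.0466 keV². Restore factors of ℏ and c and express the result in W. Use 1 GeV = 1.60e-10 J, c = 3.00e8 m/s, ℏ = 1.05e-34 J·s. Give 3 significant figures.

Power is [E]/[T] = [E]²/ℏ.
1 GeV² → 1/ℏ × (1 GeV in J)² = 2.44e14 W.
Convert the energy scale: 0.0466 keV² = 4.66e-14 GeV².
Result: 4.66e-14 × 2.44e14 = 11.4 W.

11.4 W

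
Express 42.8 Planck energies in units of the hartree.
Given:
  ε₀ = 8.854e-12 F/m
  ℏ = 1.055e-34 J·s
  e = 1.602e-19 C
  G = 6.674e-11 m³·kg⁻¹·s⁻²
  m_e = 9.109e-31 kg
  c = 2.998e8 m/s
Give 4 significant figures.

1.923e28

Planck energy: E_P = √(ℏc⁵/G) = 1.957e9 J
hartree: E_h = m_e e⁴/(4πε₀ℏ)² = 4.354e-18 J
42.8 × 1.957e9 / 4.354e-18 = 1.923e28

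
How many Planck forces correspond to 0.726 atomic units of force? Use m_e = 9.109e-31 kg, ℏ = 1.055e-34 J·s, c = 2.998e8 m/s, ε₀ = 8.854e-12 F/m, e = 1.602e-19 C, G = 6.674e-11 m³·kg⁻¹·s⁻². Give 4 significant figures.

atomic unit of force: F_au = E_h/a₀ = m_e²e⁶/((4πε₀)³ℏ⁴) = 8.220e-8 N
Planck force: F_P = c⁴/G = 1.210e44 N
0.726 × 8.220e-8 / 1.210e44 = 4.930e-52

4.930e-52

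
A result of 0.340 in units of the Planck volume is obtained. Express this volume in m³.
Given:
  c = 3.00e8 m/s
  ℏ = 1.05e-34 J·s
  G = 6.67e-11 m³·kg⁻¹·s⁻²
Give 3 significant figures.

One Planck volume: V_P = (ℏG/c³)^(3/2) = 4.18e-105 m³.
0.340 × 4.18e-105 m³ = 1.42e-105 m³

1.42e-105 m³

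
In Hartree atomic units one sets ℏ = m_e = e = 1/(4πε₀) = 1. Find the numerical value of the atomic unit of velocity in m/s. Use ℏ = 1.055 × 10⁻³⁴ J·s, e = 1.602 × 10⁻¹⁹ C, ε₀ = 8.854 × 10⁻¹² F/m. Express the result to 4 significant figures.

2.186 × 10⁶ m/s

v_au = e²/(4πε₀ℏ)
  = 2.566 × 10⁻³⁸ / 1.174 × 10⁻⁴⁴
  = 2.186 × 10⁶ m/s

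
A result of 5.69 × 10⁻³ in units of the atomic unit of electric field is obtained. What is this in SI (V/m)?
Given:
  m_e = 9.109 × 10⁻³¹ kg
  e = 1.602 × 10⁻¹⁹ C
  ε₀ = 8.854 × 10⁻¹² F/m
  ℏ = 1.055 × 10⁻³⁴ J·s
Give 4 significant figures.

2.919 × 10⁹ V/m

One atomic unit of electric field: E_au = E_h/(e a₀) = m_e²e⁵/((4πε₀)³ℏ⁴) = 5.131 × 10¹¹ V/m.
5.69 × 10⁻³ × 5.131 × 10¹¹ V/m = 2.919 × 10⁹ V/m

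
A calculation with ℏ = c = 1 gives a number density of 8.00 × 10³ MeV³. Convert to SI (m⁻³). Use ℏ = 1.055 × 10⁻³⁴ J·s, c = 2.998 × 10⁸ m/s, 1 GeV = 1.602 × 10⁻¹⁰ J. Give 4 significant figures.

Number density is [L]⁻³ = [E]³/(ℏc)³.
1 GeV³ → 1/(ℏc)³ × (1 GeV in J)³ = 1.299 × 10⁴⁷ m⁻³.
Convert the energy scale: 8.00 × 10³ MeV³ = 8.00 × 10⁻⁶ GeV³.
Result: 8.00 × 10⁻⁶ × 1.299 × 10⁴⁷ = 1.040 × 10⁴² m⁻³.

1.040 × 10⁴² m⁻³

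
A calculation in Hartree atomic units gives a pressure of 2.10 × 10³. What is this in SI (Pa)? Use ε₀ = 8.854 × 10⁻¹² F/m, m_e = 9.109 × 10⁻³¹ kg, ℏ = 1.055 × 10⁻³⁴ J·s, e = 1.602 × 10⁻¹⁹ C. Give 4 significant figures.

One atomic unit of pressure: P_au = E_h/a₀³ = m_e⁴e¹⁰/((4πε₀)⁵ℏ⁸) = 2.929 × 10¹³ Pa.
2.10 × 10³ × 2.929 × 10¹³ Pa = 6.151 × 10¹⁶ Pa

6.151 × 10¹⁶ Pa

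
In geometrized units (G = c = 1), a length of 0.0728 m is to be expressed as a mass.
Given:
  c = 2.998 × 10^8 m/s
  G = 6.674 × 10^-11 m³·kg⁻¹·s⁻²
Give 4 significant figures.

Length → mass via c²/G.
0.0728 m × (c²/G) = 9.804 × 10^25 kg

9.804 × 10^25 kg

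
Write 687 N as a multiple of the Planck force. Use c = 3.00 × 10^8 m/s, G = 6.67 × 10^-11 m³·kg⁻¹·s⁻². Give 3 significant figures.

5.66 × 10^-42

Planck force: F_P = c⁴/G = 1.21 × 10^44 N.
687 / 1.21 × 10^44 = 5.66 × 10^-42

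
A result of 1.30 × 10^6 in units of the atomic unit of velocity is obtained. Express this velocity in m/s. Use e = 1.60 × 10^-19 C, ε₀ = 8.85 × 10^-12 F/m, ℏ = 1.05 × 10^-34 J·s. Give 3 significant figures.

2.85 × 10^12 m/s

One atomic unit of velocity: v_au = e²/(4πε₀ℏ) = 2.19 × 10^6 m/s.
1.30 × 10^6 × 2.19 × 10^6 m/s = 2.85 × 10^12 m/s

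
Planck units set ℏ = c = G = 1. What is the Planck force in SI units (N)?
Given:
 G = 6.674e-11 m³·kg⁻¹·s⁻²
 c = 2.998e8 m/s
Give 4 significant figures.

1.210e44 N

The unique combination of the constants set to 1 with dimensions of force is F_P = c⁴/G.
  = 8.078e33 / 6.674e-11
  = 1.210e44 N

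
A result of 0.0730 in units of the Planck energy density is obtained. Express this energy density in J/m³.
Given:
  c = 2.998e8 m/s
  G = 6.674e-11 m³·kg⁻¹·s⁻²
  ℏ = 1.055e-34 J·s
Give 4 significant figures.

3.382e112 J/m³

One Planck energy density: u_P = c⁷/(ℏG²) = 4.632e113 J/m³.
0.0730 × 4.632e113 J/m³ = 3.382e112 J/m³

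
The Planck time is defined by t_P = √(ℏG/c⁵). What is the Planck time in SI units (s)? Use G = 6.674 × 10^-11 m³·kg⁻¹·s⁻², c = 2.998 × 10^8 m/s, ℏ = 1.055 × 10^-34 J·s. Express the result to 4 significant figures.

t_P = √(ℏG/c⁵)
  = √(2.907 × 10^-87)
  = 5.392 × 10^-44 s

5.392 × 10^-44 s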